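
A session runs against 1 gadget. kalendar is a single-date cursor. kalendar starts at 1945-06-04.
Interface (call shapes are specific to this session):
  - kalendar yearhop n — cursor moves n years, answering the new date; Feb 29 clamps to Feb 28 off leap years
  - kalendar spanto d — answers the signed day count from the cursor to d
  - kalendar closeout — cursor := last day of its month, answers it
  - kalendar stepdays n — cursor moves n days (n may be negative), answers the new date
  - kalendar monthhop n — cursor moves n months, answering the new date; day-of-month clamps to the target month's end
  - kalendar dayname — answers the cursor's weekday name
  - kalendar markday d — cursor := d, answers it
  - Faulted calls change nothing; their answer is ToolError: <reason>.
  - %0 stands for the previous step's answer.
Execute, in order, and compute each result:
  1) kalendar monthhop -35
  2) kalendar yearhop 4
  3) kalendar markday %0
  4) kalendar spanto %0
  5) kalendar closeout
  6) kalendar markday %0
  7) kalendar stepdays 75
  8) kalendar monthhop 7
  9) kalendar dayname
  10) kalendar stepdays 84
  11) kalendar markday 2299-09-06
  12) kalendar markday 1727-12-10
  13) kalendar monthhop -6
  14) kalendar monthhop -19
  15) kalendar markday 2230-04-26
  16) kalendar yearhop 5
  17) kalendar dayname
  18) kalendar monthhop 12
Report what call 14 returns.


$ kalendar monthhop n='-35'
  1942-07-04
$ kalendar yearhop n='4'
  1946-07-04
$ kalendar markday d='%0'
  1946-07-04
$ kalendar spanto d='%0'
  0
$ kalendar closeout
  1946-07-31
$ kalendar markday d='%0'
  1946-07-31
$ kalendar stepdays n='75'
  1946-10-14
$ kalendar monthhop n='7'
  1947-05-14
$ kalendar dayname
  Wednesday
$ kalendar stepdays n='84'
  1947-08-06
$ kalendar markday d='2299-09-06'
  2299-09-06
$ kalendar markday d='1727-12-10'
  1727-12-10
$ kalendar monthhop n='-6'
  1727-06-10
$ kalendar monthhop n='-19'
  1725-11-10
$ kalendar markday d='2230-04-26'
  2230-04-26
$ kalendar yearhop n='5'
  2235-04-26
$ kalendar dayname
  Sunday
$ kalendar monthhop n='12'
  2236-04-26

Answer: 1725-11-10


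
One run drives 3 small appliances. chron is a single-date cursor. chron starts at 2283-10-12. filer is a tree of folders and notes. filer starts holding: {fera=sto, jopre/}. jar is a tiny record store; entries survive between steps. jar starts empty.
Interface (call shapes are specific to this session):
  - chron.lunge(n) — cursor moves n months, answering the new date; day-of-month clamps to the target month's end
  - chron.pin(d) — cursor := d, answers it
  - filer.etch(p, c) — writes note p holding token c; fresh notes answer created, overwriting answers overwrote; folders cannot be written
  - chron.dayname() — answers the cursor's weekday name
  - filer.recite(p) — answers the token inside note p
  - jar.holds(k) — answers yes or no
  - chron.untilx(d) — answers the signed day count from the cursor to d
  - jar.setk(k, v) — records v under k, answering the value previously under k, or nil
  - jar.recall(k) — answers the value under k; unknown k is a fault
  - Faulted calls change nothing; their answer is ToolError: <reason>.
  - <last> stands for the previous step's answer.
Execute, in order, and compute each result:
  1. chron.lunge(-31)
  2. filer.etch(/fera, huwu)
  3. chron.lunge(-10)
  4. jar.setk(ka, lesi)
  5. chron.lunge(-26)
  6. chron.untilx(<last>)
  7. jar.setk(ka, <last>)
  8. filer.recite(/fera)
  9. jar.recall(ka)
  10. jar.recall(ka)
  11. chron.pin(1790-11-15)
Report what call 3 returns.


CALL chron.lunge[n=-31]
RET  2281-03-12
CALL filer.etch[p=/fera; c=huwu]
RET  overwrote
CALL chron.lunge[n=-10]
RET  2280-05-12
CALL jar.setk[k=ka; v=lesi]
RET  nil
CALL chron.lunge[n=-26]
RET  2278-03-12
CALL chron.untilx[d=<last>]
RET  0
CALL jar.setk[k=ka; v=<last>]
RET  lesi
CALL filer.recite[p=/fera]
RET  huwu
CALL jar.recall[k=ka]
RET  0
CALL jar.recall[k=ka]
RET  0
CALL chron.pin[d=1790-11-15]
RET  1790-11-15

Answer: 2280-05-12


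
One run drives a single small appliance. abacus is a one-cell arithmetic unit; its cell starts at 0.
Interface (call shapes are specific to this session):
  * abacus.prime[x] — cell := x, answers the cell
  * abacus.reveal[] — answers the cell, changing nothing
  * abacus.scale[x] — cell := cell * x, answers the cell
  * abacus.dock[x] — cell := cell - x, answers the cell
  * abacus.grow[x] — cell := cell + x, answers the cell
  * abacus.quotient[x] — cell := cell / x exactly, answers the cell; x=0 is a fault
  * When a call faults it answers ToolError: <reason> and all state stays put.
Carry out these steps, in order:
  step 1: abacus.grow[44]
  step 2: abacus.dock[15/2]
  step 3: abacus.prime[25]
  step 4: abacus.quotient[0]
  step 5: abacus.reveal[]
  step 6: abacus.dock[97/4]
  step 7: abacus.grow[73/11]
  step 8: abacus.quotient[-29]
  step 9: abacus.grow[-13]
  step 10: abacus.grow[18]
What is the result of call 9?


-> abacus.grow(x→44)
<- 44
-> abacus.dock(x→15/2)
<- 73/2
-> abacus.prime(x→25)
<- 25
-> abacus.quotient(x→0)
<- ToolError: division by zero
-> abacus.reveal()
<- 25
-> abacus.dock(x→97/4)
<- 3/4
-> abacus.grow(x→73/11)
<- 325/44
-> abacus.quotient(x→-29)
<- -325/1276
-> abacus.grow(x→-13)
<- -16913/1276
-> abacus.grow(x→18)
<- 6055/1276

Answer: -16913/1276


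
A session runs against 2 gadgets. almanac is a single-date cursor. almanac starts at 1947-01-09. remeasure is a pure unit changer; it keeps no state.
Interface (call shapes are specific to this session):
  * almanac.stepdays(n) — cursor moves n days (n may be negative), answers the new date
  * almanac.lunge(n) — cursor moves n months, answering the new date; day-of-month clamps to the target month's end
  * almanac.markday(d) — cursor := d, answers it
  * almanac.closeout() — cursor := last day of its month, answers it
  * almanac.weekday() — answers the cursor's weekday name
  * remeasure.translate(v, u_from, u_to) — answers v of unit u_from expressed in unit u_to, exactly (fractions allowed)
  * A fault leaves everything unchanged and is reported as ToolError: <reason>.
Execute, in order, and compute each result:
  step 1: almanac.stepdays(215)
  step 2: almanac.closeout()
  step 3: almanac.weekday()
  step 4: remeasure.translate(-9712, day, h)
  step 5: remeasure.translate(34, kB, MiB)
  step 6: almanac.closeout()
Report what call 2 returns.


% almanac.stepdays n='215'
[out] 1947-08-12
% almanac.closeout
[out] 1947-08-31
% almanac.weekday
[out] Sunday
% remeasure.translate v='-9712' u_from='day' u_to='h'
[out] -233088
% remeasure.translate v='34' u_from='kB' u_to='MiB'
[out] 2125/65536
% almanac.closeout
[out] 1947-08-31

Answer: 1947-08-31


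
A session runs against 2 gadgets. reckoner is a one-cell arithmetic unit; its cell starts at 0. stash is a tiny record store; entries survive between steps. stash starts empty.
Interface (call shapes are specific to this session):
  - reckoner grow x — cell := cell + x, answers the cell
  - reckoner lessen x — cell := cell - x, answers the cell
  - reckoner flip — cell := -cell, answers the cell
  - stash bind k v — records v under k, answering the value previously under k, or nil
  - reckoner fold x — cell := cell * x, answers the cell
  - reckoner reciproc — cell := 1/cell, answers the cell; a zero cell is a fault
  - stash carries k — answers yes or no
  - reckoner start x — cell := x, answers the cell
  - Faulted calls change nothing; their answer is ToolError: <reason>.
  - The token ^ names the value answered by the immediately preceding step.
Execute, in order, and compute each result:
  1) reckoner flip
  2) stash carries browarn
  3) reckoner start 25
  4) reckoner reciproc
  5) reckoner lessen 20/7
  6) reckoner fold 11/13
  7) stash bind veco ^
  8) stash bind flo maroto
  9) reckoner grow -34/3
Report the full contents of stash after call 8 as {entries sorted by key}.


// reckoner flip() ~> 0
// stash carries(browarn) ~> no
// reckoner start(25) ~> 25
// reckoner reciproc() ~> 1/25
// reckoner lessen(20/7) ~> -493/175
// reckoner fold(11/13) ~> -5423/2275
// stash bind(veco, ^) ~> nil
// stash bind(flo, maroto) ~> nil
// reckoner grow(-34/3) ~> -93619/6825

Answer: {flo=maroto, veco=-5423/2275}


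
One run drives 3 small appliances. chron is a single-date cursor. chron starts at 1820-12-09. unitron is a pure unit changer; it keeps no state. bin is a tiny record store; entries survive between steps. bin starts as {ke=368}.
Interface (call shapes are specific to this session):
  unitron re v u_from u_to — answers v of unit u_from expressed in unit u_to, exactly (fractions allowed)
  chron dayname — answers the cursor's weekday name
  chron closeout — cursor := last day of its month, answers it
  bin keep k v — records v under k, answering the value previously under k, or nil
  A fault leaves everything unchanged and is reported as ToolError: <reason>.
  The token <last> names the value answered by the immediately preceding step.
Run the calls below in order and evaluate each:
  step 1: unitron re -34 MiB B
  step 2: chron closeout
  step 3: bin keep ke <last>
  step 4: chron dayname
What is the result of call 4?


Using unitron re(v=-34, u_from=MiB, u_to=B), and see -35651584.
I call chron closeout: 1820-12-31.
Then bin keep(k=ke, v=<last>), — result: 368.
Calling chron dayname, giving Sunday.

Answer: Sunday


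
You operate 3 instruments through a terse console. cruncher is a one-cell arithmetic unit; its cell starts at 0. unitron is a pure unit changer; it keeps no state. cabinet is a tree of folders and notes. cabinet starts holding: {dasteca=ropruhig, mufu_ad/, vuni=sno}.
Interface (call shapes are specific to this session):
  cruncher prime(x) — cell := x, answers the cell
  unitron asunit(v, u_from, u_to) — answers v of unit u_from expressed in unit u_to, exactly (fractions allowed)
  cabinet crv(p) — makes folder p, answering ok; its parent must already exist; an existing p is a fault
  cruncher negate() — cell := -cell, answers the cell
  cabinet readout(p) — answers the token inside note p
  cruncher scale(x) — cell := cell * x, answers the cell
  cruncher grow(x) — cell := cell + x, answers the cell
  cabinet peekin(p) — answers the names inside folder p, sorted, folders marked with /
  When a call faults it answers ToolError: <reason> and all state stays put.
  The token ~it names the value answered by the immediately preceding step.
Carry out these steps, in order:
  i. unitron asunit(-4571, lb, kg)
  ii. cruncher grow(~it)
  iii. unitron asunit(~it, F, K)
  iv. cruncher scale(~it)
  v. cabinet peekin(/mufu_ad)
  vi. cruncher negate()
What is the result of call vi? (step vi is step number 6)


Answer: -11152666119158806731643/6000000000000000

Derivation:
CALL unitron asunit[-4571; lb; kg]
RET  -207337072327/100000000
CALL cruncher grow[~it]
RET  -207337072327/100000000
CALL unitron asunit[~it; F; K]
RET  -53790024109/60000000
CALL cruncher scale[~it]
RET  11152666119158806731643/6000000000000000
CALL cabinet peekin[/mufu_ad]
RET  []
CALL cruncher negate[]
RET  -11152666119158806731643/6000000000000000


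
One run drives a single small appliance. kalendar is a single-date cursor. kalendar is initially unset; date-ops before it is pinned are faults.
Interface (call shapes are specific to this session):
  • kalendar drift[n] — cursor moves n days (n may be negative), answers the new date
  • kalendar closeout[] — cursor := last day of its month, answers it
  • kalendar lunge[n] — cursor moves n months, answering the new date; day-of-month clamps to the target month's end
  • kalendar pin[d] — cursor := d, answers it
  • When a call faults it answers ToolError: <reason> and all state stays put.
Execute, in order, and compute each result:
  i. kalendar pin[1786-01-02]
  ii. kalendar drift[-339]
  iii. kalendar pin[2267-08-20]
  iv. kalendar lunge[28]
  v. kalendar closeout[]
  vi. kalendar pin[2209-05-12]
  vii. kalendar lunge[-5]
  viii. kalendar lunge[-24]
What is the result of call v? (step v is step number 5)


Answer: 2269-12-31

Derivation:
$ kalendar pin d→1786-01-02
  1786-01-02
$ kalendar drift n→-339
  1785-01-28
$ kalendar pin d→2267-08-20
  2267-08-20
$ kalendar lunge n→28
  2269-12-20
$ kalendar closeout
  2269-12-31
$ kalendar pin d→2209-05-12
  2209-05-12
$ kalendar lunge n→-5
  2208-12-12
$ kalendar lunge n→-24
  2206-12-12


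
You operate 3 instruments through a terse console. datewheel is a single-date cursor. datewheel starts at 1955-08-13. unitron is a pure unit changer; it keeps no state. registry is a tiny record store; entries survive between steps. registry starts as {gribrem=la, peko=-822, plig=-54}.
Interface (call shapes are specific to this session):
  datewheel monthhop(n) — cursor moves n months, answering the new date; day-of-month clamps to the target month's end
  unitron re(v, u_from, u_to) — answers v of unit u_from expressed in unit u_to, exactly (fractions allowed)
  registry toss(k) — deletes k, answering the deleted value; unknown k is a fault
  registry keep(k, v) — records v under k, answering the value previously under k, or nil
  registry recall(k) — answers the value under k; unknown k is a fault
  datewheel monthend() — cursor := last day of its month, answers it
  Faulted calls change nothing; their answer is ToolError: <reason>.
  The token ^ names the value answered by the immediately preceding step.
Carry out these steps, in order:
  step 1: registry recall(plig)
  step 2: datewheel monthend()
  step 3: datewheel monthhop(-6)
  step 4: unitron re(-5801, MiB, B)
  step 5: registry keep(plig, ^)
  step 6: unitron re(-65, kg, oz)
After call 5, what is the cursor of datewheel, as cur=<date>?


Act: registry recall[plig]
Obs: -54
Act: datewheel monthend[]
Obs: 1955-08-31
Act: datewheel monthhop[-6]
Obs: 1955-02-28
Act: unitron re[-5801; MiB; B]
Obs: -6082789376
Act: registry keep[plig; ^]
Obs: -54
Act: unitron re[-65; kg; oz]
Obs: -104000000000/45359237

Answer: cur=1955-02-28


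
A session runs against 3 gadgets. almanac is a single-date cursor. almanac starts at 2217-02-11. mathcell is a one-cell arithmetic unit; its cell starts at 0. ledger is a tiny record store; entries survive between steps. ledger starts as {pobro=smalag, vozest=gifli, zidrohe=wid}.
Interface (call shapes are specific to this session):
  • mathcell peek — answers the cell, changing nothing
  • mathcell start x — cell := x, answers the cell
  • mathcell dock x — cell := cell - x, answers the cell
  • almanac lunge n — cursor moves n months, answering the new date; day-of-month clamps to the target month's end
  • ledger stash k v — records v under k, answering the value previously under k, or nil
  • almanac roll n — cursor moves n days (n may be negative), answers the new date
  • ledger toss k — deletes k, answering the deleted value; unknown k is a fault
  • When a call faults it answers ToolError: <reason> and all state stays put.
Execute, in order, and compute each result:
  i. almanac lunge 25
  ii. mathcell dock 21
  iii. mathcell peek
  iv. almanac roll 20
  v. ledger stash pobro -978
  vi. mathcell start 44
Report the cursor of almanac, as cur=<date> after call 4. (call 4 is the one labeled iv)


-- almanac lunge(25) : 2219-03-11
-- mathcell dock(21) : -21
-- mathcell peek() : -21
-- almanac roll(20) : 2219-03-31
-- ledger stash(pobro, -978) : smalag
-- mathcell start(44) : 44

Answer: cur=2219-03-31


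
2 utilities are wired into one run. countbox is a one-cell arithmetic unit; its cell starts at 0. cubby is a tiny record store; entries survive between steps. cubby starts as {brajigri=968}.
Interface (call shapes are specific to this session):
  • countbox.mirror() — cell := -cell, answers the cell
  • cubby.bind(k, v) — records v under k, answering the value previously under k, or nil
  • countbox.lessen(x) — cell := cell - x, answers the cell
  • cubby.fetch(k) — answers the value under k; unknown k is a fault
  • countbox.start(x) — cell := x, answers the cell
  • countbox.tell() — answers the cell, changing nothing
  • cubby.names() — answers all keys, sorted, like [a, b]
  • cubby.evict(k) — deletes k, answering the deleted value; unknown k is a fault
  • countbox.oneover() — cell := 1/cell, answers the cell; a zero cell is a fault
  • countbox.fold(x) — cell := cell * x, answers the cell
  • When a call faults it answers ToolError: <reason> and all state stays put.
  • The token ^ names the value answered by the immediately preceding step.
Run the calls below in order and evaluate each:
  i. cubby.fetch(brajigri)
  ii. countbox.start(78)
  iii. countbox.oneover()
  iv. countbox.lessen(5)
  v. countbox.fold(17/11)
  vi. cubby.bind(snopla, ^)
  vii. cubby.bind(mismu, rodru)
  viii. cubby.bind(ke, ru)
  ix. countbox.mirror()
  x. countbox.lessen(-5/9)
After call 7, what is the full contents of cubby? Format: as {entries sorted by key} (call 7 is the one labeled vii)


[in] cubby.fetch k→brajigri
  968
[in] countbox.start x→78
  78
[in] countbox.oneover
  1/78
[in] countbox.lessen x→5
  -389/78
[in] countbox.fold x→17/11
  -6613/858
[in] cubby.bind k→snopla v→^
  nil
[in] cubby.bind k→mismu v→rodru
  nil
[in] cubby.bind k→ke v→ru
  nil
[in] countbox.mirror
  6613/858
[in] countbox.lessen x→-5/9
  21269/2574

Answer: {brajigri=968, mismu=rodru, snopla=-6613/858}


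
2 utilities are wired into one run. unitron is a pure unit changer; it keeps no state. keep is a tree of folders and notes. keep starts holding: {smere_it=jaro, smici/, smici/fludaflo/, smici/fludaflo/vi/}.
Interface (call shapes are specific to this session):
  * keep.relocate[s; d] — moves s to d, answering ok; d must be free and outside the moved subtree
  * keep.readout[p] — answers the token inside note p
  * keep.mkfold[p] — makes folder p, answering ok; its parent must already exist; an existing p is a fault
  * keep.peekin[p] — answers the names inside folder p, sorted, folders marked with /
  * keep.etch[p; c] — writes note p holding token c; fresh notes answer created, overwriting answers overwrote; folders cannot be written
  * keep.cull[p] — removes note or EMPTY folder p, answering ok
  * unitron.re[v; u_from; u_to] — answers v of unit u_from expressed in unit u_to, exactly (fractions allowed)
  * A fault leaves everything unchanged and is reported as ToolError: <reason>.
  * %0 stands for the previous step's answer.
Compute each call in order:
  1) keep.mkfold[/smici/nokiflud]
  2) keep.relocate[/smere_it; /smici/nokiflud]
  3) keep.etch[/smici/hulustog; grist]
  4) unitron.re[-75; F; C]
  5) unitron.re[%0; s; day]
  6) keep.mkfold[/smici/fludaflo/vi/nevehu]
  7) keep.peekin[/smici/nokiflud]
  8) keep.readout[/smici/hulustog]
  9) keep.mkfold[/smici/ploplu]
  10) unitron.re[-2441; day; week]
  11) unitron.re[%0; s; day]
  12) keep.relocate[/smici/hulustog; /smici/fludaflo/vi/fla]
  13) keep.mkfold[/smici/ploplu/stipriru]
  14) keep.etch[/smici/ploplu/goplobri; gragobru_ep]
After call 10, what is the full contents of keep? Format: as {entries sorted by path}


Answer: {smere_it=jaro, smici/, smici/fludaflo/, smici/fludaflo/vi/, smici/fludaflo/vi/nevehu/, smici/hulustog=grist, smici/nokiflud/, smici/ploplu/}

Derivation:
> keep.mkfold p=/smici/nokiflud
  ok
> keep.relocate s=/smere_it d=/smici/nokiflud
  ToolError: exists
> keep.etch p=/smici/hulustog c=grist
  created
> unitron.re v=-75 u_from=F u_to=C
  -535/9
> unitron.re v=%0 u_from=s u_to=day
  -107/155520
> keep.mkfold p=/smici/fludaflo/vi/nevehu
  ok
> keep.peekin p=/smici/nokiflud
  []
> keep.readout p=/smici/hulustog
  grist
> keep.mkfold p=/smici/ploplu
  ok
> unitron.re v=-2441 u_from=day u_to=week
  -2441/7
> unitron.re v=%0 u_from=s u_to=day
  -2441/604800
> keep.relocate s=/smici/hulustog d=/smici/fludaflo/vi/fla
  ok
> keep.mkfold p=/smici/ploplu/stipriru
  ok
> keep.etch p=/smici/ploplu/goplobri c=gragobru_ep
  created


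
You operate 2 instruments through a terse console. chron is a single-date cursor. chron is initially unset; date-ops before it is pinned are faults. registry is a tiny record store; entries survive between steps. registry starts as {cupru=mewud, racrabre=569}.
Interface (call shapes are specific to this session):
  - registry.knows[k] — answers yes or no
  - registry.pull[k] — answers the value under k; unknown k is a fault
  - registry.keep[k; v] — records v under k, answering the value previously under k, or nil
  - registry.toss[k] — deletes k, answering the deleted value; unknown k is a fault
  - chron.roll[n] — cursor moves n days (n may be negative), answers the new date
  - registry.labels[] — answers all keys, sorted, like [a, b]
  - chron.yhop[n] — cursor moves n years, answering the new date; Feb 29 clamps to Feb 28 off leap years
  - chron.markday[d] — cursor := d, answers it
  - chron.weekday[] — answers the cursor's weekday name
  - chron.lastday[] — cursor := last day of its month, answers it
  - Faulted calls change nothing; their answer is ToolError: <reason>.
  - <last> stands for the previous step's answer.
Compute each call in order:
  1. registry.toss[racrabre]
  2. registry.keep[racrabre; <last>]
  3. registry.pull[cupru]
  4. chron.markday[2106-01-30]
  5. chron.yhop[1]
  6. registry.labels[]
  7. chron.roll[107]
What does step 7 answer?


I try registry.toss(k: racrabre), which returns 569.
Next I call registry.keep(k: racrabre, v: <last>), giving nil.
Using registry.pull(k: cupru): mewud.
Now I run chron.markday(d: 2106-01-30), which returns 2106-01-30.
I run chron.yhop(n: 1), — result: 2107-01-30.
Calling registry.labels, which returns [cupru, racrabre].
I try chron.roll(n: 107), and get 2107-05-17.

Answer: 2107-05-17


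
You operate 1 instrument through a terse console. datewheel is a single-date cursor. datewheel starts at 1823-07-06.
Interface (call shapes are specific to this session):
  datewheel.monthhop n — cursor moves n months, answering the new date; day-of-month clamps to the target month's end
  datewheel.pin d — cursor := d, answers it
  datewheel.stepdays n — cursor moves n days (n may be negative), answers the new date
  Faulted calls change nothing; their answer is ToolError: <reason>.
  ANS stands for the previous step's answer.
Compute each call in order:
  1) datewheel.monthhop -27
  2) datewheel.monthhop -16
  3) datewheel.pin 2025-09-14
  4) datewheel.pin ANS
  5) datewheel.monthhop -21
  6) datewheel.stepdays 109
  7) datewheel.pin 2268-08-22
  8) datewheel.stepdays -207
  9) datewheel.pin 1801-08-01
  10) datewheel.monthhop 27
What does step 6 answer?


-- 1. datewheel.monthhop(n→-27) -> 1821-04-06
-- 2. datewheel.monthhop(n→-16) -> 1819-12-06
-- 3. datewheel.pin(d→2025-09-14) -> 2025-09-14
-- 4. datewheel.pin(d→ANS) -> 2025-09-14
-- 5. datewheel.monthhop(n→-21) -> 2023-12-14
-- 6. datewheel.stepdays(n→109) -> 2024-04-01
-- 7. datewheel.pin(d→2268-08-22) -> 2268-08-22
-- 8. datewheel.stepdays(n→-207) -> 2268-01-28
-- 9. datewheel.pin(d→1801-08-01) -> 1801-08-01
-- 10. datewheel.monthhop(n→27) -> 1803-11-01

Answer: 2024-04-01


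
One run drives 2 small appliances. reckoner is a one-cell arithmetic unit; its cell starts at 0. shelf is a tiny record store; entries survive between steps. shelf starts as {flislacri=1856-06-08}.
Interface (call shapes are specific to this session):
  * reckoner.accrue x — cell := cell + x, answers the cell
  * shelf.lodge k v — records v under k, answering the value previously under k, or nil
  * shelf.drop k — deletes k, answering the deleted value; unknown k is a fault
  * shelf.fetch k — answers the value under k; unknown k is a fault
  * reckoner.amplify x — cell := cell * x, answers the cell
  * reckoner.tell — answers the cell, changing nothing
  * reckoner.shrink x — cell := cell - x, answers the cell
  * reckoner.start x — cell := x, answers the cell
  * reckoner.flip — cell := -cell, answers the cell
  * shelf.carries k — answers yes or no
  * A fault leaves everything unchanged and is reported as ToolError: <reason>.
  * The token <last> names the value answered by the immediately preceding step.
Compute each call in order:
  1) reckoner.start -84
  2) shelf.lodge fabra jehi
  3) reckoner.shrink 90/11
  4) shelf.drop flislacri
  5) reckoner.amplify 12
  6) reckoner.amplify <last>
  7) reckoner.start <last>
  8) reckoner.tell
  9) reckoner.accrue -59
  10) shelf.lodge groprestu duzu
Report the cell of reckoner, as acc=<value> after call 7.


-> reckoner.start(-84)
<- -84
-> shelf.lodge(fabra, jehi)
<- nil
-> reckoner.shrink(90/11)
<- -1014/11
-> shelf.drop(flislacri)
<- 1856-06-08
-> reckoner.amplify(12)
<- -12168/11
-> reckoner.amplify(<last>)
<- 148060224/121
-> reckoner.start(<last>)
<- 148060224/121
-> reckoner.tell()
<- 148060224/121
-> reckoner.accrue(-59)
<- 148053085/121
-> shelf.lodge(groprestu, duzu)
<- nil

Answer: acc=148060224/121


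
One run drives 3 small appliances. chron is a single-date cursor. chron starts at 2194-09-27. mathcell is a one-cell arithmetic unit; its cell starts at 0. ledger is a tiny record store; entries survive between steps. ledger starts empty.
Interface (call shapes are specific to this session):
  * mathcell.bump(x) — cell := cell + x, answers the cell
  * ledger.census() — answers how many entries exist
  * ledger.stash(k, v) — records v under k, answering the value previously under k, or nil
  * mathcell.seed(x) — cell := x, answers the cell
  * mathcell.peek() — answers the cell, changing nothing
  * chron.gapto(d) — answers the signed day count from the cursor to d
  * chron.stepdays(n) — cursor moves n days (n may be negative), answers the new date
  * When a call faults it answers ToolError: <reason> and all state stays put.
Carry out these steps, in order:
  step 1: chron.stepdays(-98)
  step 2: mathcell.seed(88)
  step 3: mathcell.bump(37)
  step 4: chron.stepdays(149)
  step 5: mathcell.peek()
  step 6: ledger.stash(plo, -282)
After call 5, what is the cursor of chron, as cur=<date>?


Invoking chron.stepdays passing n: -98, yielding 2194-06-21.
I try mathcell.seed passing x: 88, and see 88.
I use mathcell.bump passing x: 37, — result: 125.
I try chron.stepdays passing n: 149, and get 2194-11-17.
Invoking mathcell.peek(), giving 125.
I call ledger.stash passing k: plo, v: -282: nil.

Answer: cur=2194-11-17


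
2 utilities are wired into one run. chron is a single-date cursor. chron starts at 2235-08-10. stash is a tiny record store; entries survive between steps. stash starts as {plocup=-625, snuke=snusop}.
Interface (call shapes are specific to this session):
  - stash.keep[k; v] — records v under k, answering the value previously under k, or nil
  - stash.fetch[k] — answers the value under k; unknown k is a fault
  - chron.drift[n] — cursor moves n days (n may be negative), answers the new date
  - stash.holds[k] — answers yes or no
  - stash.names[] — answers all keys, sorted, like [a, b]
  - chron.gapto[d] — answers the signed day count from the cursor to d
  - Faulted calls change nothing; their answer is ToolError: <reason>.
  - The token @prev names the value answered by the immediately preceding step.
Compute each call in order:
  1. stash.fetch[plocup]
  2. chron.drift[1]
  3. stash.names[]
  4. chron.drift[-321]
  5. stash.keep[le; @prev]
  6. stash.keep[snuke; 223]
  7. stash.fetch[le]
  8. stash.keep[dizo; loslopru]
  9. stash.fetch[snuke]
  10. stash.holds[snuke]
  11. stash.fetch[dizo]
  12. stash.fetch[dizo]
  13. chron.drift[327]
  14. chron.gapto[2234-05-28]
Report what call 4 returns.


[in] fetch k=plocup
[out] -625
[in] drift n=1
[out] 2235-08-11
[in] names
[out] [plocup, snuke]
[in] drift n=-321
[out] 2234-09-24
[in] keep k=le v=@prev
[out] nil
[in] keep k=snuke v=223
[out] snusop
[in] fetch k=le
[out] 2234-09-24
[in] keep k=dizo v=loslopru
[out] nil
[in] fetch k=snuke
[out] 223
[in] holds k=snuke
[out] yes
[in] fetch k=dizo
[out] loslopru
[in] fetch k=dizo
[out] loslopru
[in] drift n=327
[out] 2235-08-17
[in] gapto d=2234-05-28
[out] -446

Answer: 2234-09-24


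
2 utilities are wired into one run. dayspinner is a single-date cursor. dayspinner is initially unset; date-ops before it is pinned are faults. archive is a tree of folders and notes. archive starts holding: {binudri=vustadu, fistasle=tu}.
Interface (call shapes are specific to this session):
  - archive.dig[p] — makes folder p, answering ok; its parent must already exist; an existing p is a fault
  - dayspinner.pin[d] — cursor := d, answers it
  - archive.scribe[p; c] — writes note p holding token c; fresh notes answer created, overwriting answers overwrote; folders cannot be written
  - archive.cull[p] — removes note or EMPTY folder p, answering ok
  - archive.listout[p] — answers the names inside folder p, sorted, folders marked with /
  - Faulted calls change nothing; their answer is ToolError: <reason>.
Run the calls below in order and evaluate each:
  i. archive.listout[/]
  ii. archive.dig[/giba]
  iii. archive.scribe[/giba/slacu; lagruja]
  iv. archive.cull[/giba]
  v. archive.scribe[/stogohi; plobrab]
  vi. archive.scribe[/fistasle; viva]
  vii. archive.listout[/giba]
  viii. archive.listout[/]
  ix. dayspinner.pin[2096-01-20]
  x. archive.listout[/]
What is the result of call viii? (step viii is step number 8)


Answer: [binudri, fistasle, giba/, stogohi]

Derivation:
CALL listout[p=/]
RET  [binudri, fistasle]
CALL dig[p=/giba]
RET  ok
CALL scribe[p=/giba/slacu; c=lagruja]
RET  created
CALL cull[p=/giba]
RET  ToolError: not empty
CALL scribe[p=/stogohi; c=plobrab]
RET  created
CALL scribe[p=/fistasle; c=viva]
RET  overwrote
CALL listout[p=/giba]
RET  [slacu]
CALL listout[p=/]
RET  [binudri, fistasle, giba/, stogohi]
CALL pin[d=2096-01-20]
RET  2096-01-20
CALL listout[p=/]
RET  [binudri, fistasle, giba/, stogohi]


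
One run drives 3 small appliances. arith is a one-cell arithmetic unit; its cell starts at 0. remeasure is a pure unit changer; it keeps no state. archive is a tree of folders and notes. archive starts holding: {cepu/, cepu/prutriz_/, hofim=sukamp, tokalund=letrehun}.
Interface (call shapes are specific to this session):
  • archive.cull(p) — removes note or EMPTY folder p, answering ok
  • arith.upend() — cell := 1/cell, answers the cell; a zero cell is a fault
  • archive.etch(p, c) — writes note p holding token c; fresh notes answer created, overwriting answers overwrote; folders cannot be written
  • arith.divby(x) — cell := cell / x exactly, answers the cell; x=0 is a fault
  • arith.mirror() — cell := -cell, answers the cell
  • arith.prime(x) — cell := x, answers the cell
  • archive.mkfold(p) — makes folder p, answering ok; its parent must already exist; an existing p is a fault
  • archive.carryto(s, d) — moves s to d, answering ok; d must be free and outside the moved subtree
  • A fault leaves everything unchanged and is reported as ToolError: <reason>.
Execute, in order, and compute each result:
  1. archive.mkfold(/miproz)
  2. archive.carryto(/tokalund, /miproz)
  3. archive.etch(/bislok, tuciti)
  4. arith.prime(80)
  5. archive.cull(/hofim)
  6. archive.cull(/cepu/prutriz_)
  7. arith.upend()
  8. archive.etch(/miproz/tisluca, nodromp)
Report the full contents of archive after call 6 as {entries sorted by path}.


Answer: {bislok=tuciti, cepu/, miproz/, tokalund=letrehun}

Derivation:
> mkfold p=/miproz
[out] ok
> carryto s=/tokalund d=/miproz
[out] ToolError: exists
> etch p=/bislok c=tuciti
[out] created
> prime x=80
[out] 80
> cull p=/hofim
[out] ok
> cull p=/cepu/prutriz_
[out] ok
> upend
[out] 1/80
> etch p=/miproz/tisluca c=nodromp
[out] created


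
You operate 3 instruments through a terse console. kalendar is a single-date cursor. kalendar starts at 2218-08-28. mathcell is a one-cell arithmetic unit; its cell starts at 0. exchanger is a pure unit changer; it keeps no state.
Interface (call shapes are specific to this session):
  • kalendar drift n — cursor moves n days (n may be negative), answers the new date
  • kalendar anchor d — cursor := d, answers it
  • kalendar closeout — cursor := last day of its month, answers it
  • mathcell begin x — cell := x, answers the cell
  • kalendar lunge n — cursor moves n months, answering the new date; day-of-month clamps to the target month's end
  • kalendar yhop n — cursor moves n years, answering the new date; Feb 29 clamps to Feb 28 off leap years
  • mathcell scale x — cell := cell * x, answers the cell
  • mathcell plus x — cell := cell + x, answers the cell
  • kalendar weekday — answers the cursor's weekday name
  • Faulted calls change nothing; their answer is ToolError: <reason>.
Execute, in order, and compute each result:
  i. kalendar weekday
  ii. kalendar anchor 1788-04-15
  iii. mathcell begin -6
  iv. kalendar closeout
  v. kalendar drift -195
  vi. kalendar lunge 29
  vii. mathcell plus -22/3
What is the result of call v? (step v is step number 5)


Answer: 1787-10-18

Derivation:
;; kalendar weekday() == Friday
;; kalendar anchor(1788-04-15) == 1788-04-15
;; mathcell begin(-6) == -6
;; kalendar closeout() == 1788-04-30
;; kalendar drift(-195) == 1787-10-18
;; kalendar lunge(29) == 1790-03-18
;; mathcell plus(-22/3) == -40/3


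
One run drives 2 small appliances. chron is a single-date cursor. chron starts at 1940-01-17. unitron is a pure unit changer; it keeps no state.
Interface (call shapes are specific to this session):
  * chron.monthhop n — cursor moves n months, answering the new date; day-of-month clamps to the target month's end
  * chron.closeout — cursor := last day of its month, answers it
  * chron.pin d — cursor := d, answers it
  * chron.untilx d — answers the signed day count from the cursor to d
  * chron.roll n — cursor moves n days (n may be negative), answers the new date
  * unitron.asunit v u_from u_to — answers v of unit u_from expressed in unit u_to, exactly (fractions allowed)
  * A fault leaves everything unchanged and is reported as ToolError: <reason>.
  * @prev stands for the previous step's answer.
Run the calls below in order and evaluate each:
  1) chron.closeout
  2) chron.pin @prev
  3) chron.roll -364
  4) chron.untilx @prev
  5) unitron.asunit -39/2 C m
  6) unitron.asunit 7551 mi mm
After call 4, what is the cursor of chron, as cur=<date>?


Calling closeout(), and observe 1940-01-31.
Then pin on @prev, — result: 1940-01-31.
Calling roll on -364, giving 1939-02-01.
Now I run untilx on @prev, which returns 0.
I try asunit on -39/2, C, m, and get ToolError: incompatible units.
I run asunit on 7551, mi, mm, — result: 12152156544.

Answer: cur=1939-02-01


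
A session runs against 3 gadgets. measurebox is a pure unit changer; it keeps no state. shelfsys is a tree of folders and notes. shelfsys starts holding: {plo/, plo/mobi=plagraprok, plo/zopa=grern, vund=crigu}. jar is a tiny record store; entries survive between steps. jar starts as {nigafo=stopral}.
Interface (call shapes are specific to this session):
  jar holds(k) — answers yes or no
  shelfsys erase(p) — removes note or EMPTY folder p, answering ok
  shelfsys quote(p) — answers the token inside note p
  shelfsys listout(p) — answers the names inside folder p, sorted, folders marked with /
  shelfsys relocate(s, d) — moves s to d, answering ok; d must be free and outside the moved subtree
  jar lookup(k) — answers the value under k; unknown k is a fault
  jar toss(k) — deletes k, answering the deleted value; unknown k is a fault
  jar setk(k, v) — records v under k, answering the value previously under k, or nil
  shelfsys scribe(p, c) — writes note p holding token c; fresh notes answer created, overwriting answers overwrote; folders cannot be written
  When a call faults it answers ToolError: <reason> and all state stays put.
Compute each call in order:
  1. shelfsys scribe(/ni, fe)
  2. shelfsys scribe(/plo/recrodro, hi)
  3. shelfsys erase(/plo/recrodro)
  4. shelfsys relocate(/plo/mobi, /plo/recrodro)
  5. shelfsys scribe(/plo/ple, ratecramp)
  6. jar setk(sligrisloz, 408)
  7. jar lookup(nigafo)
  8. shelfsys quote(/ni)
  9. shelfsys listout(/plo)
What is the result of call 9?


CALL shelfsys scribe[p→/ni; c→fe]
RET  created
CALL shelfsys scribe[p→/plo/recrodro; c→hi]
RET  created
CALL shelfsys erase[p→/plo/recrodro]
RET  ok
CALL shelfsys relocate[s→/plo/mobi; d→/plo/recrodro]
RET  ok
CALL shelfsys scribe[p→/plo/ple; c→ratecramp]
RET  created
CALL jar setk[k→sligrisloz; v→408]
RET  nil
CALL jar lookup[k→nigafo]
RET  stopral
CALL shelfsys quote[p→/ni]
RET  fe
CALL shelfsys listout[p→/plo]
RET  [ple, recrodro, zopa]

Answer: [ple, recrodro, zopa]


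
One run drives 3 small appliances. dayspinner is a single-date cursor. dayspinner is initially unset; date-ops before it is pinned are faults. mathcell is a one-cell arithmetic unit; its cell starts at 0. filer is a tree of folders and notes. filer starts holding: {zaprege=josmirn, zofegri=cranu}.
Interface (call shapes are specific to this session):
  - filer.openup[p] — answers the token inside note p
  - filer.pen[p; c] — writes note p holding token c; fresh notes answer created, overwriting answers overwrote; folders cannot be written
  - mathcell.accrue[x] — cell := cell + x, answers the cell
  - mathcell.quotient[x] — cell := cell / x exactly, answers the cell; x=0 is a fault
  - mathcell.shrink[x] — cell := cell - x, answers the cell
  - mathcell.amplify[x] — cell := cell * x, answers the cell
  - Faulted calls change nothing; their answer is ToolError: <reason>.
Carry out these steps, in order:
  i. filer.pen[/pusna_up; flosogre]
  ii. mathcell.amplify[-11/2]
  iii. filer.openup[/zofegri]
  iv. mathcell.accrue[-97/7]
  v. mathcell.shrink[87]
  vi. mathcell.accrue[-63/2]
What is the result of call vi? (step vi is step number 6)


% pen p='/pusna_up' c='flosogre'
:: created
% amplify x='-11/2'
:: 0
% openup p='/zofegri'
:: cranu
% accrue x='-97/7'
:: -97/7
% shrink x='87'
:: -706/7
% accrue x='-63/2'
:: -1853/14

Answer: -1853/14


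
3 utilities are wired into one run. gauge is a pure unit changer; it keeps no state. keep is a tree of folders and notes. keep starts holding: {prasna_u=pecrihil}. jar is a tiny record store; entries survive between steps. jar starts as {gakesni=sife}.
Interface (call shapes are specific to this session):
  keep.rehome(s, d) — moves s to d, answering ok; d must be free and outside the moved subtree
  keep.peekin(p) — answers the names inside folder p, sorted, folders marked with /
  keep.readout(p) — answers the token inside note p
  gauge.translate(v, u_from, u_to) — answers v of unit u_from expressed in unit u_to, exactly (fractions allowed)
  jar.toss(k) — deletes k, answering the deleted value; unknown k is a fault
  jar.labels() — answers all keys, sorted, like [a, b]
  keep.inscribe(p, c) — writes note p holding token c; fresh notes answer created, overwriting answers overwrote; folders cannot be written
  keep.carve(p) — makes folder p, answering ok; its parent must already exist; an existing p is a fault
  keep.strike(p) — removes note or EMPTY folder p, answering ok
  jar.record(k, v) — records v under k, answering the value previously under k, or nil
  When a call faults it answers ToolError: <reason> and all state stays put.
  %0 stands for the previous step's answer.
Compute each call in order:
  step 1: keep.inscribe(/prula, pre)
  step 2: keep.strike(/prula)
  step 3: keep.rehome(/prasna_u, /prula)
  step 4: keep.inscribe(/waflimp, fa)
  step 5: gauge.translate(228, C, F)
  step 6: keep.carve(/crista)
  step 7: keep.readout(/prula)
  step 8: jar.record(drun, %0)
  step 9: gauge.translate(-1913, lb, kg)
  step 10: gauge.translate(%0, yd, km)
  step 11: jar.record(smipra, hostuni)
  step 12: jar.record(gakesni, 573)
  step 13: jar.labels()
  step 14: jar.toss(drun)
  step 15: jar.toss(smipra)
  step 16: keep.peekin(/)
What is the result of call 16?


Answer: [crista/, prula, waflimp]

Derivation:
% 1. inscribe(p=/prula, c=pre) -> created
% 2. strike(p=/prula) -> ok
% 3. rehome(s=/prasna_u, d=/prula) -> ok
% 4. inscribe(p=/waflimp, c=fa) -> created
% 5. translate(v=228, u_from=C, u_to=F) -> 2212/5
% 6. carve(p=/crista) -> ok
% 7. readout(p=/prula) -> pecrihil
% 8. record(k=drun, v=%0) -> nil
% 9. translate(v=-1913, u_from=lb, u_to=kg) -> -86772220381/100000000
% 10. translate(v=%0, u_from=yd, u_to=km) -> -99180647895483/125000000000000
% 11. record(k=smipra, v=hostuni) -> nil
% 12. record(k=gakesni, v=573) -> sife
% 13. labels() -> [drun, gakesni, smipra]
% 14. toss(k=drun) -> pecrihil
% 15. toss(k=smipra) -> hostuni
% 16. peekin(p=/) -> [crista/, prula, waflimp]
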